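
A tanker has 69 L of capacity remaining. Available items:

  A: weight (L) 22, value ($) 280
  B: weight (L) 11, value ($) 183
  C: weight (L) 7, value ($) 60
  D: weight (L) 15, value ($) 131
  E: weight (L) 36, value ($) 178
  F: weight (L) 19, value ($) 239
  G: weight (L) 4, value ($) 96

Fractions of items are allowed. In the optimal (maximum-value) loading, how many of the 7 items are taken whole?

Sort by value per unit weight and fill in that order.
Ratios (sorted): G 24.00, B 16.64, A 12.73, F 12.58, D 8.73, C 8.57, E 4.94
take G (4 @ 96); take B (11 @ 183); take A (22 @ 280); take F (19 @ 239); take 13/15 of D → 113.53. Capacity used 69/69.
4 item(s) taken whole; one partial (take 13/15 of D).

4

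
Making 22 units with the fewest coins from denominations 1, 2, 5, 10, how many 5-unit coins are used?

22 = 2×10 + 1×2
Count of 5: 0

0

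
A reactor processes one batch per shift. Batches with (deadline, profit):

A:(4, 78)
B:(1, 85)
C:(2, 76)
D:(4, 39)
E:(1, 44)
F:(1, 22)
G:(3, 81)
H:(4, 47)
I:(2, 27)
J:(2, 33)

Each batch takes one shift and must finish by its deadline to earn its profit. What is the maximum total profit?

Sort by profit descending; place each in the latest free slot ≤ its deadline.
By profit: B(d1,85), G(d3,81), A(d4,78), C(d2,76), H(d4,47), E(d1,44), D(d4,39), J(d2,33), I(d2,27), F(d1,22)
B→slot 1; G→slot 3; A→slot 4; C→slot 2; H skipped; E skipped; D skipped; J skipped; I skipped; F skipped.
Profit = 85 + 76 + 81 + 78 = 320

320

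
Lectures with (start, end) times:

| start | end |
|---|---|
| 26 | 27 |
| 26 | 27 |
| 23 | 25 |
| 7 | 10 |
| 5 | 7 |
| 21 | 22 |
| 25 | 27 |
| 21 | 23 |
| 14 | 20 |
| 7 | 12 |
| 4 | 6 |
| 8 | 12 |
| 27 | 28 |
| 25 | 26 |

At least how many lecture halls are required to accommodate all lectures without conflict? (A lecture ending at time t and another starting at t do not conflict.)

3

starts: [4, 5, 7, 7, 8, 14, 21, 21, 23, 25, 25, 26, 26, 27]
ends:   [6, 7, 10, 12, 12, 20, 22, 23, 25, 26, 27, 27, 27, 28]
s4→1 s5→2 e6→1 e7→0 s7→1 s7→2 s8→3  — peak 3.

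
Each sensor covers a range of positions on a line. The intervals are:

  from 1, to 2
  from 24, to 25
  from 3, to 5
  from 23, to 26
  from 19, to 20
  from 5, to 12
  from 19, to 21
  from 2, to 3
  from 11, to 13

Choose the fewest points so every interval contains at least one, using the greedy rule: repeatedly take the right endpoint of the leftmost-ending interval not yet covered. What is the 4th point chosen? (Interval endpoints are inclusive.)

20

Sorted: [1,2] [2,3] [3,5] [5,12] [11,13] [19,20] [19,21] [24,25] [23,26]
{[1,2],[2,3]} hit by 2; {[3,5],[5,12]} hit by 5; {[11,13]} hit by 13; {[19,20],[19,21]} hit by 20; {[24,25],[23,26]} hit by 25.
Points: 2, 5, 13, 20, 25 (5 total).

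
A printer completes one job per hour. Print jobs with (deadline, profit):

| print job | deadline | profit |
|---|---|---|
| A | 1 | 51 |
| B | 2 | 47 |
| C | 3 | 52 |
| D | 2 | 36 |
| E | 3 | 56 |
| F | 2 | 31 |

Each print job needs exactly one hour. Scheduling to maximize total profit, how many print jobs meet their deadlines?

3

By profit: E(d3,56), C(d3,52), A(d1,51), B(d2,47), D(d2,36), F(d2,31)
E→slot 3; C→slot 2; A→slot 1; B skipped; D skipped; F skipped.
3 of 6 scheduled.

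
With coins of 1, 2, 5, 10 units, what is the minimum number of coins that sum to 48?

7

Use the largest denomination that fits, subtract, and repeat.
48 = 4×10 + 1×5 + 1×2 + 1×1
Total coins = 4 + 1 + 1 + 1 = 7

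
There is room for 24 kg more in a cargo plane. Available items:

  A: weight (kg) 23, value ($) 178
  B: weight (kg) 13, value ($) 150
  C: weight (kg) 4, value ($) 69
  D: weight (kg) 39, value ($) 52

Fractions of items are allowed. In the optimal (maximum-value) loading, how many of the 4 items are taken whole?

2

Greedy by value/weight ratio, highest first.
Order: C (69/4=17.25) > B (150/13=11.54) > A (178/23=7.74) > D (52/39=1.33)
Fill: take C (4 @ 69) → take B (13 @ 150) → take 7/23 of A → 54.17; 24/24 used.
2 item(s) taken whole; one partial (take 7/23 of A).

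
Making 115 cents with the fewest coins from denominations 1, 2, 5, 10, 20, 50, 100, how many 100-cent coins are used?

Greedy: take as many of the largest coin as possible, then repeat with the remainder.
115 − 1×100→15 − 1×10→5 − 1×5→0
Count of 100: 1

1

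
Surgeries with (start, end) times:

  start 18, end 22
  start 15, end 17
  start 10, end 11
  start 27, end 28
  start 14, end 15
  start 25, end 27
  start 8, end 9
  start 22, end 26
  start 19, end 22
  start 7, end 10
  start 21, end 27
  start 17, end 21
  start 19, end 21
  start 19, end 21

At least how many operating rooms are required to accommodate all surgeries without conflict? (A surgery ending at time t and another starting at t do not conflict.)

5

The answer is the maximum number of intervals overlapping at any instant.
starts: [7, 8, 10, 14, 15, 17, 18, 19, 19, 19, 21, 22, 25, 27]
ends:   [9, 10, 11, 15, 17, 21, 21, 21, 22, 22, 26, 27, 27, 28]
s7→1 s8→2 e9→1 e10→0 s10→1 e11→0 s14→1 e15→0 s15→1 e17→0 s17→1 s18→2 s19→3 s19→4 s19→5  — peak 5.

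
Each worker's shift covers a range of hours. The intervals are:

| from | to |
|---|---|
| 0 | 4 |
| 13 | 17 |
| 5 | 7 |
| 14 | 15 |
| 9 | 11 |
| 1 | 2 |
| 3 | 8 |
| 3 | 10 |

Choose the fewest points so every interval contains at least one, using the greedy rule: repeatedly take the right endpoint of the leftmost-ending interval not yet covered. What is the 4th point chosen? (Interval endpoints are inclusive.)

15

By right end: [1,2]  [0,4]  [5,7]  [3,8]  [3,10]  [9,11]  [14,15]  [13,17]
[1,2] uncovered → point at 2; [5,7] uncovered → point at 7; [9,11] uncovered → point at 11; [14,15] uncovered → point at 15.
Points: 2, 7, 11, 15 (4 total).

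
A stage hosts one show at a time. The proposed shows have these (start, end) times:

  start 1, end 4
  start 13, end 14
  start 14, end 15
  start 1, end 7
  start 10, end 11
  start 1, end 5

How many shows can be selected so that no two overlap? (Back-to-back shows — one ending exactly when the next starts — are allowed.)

By end time: (1,4), (1,5), (1,7), (10,11), (13,14), (14,15).
Pick (1,4); next start ≥ 4 → (10,11); next start ≥ 11 → (13,14); next start ≥ 14 → (14,15).
Selected 4 shows.

4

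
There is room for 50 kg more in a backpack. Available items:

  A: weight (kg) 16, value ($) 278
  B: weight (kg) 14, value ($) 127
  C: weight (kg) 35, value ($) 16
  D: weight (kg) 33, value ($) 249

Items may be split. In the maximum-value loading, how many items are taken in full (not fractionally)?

2

Ratios (sorted): A 17.38, B 9.07, D 7.55, C 0.46
take A (16 @ 278); take B (14 @ 127); take 20/33 of D → 150.91. Capacity used 50/50.
2 item(s) taken whole; one partial (take 20/33 of D).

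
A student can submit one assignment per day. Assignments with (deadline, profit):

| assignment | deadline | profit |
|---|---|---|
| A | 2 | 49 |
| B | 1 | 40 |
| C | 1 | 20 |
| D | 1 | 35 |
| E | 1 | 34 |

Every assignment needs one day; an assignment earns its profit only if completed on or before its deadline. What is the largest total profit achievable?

Take jobs in profit order; each goes to the latest open slot no later than its deadline.
Profit order: A=49 B=40 D=35 E=34 C=20
Assign: A→slot 2, B→slot 1, D skipped, E skipped, C skipped.
Slots: [1:B] [2:A]
Profit = 40 + 49 = 89

89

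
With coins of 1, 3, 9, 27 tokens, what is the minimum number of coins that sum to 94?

Use the largest denomination that fits, subtract, and repeat.
94 − 3×27→13 − 1×9→4 − 1×3→1 − 1×1→0
Total coins = 3 + 1 + 1 + 1 = 6

6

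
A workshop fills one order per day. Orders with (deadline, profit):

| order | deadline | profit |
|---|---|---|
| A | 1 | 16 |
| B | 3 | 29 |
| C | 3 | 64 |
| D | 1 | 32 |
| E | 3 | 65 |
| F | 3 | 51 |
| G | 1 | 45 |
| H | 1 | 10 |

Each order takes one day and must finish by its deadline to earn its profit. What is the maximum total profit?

Take jobs in profit order; each goes to the latest open slot no later than its deadline.
Profit order: E=65 C=64 F=51 G=45 D=32 B=29 A=16 H=10
Assign: E→slot 3, C→slot 2, F→slot 1, G skipped, D skipped, B skipped, A skipped, H skipped.
Slots: [1:F] [2:C] [3:E]
Profit = 51 + 64 + 65 = 180

180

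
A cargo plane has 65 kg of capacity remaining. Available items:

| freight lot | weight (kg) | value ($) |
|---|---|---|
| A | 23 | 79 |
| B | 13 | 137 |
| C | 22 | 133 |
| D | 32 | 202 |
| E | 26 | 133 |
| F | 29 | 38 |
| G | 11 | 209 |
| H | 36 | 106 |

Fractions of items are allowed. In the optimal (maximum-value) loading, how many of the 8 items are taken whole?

Greedy by value/weight ratio, highest first.
Order: G (209/11=19.00) > B (137/13=10.54) > D (202/32=6.31) > C (133/22=6.05) > E (133/26=5.12) > A (79/23=3.43) > H (106/36=2.94) > F (38/29=1.31)
Fill: take G (11 @ 209) → take B (13 @ 137) → take D (32 @ 202) → take 9/22 of C → 54.41; 65/65 used.
3 item(s) taken whole; one partial (take 9/22 of C).

3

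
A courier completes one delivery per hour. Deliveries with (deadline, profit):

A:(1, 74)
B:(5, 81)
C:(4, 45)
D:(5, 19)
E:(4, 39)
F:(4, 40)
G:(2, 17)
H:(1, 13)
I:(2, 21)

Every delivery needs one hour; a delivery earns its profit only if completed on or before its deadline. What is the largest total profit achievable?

279

By profit: B(d5,81), A(d1,74), C(d4,45), F(d4,40), E(d4,39), I(d2,21), D(d5,19), G(d2,17), H(d1,13)
B→slot 5; A→slot 1; C→slot 4; F→slot 3; E→slot 2; I skipped; D skipped; G skipped; H skipped.
Profit = 74 + 39 + 40 + 45 + 81 = 279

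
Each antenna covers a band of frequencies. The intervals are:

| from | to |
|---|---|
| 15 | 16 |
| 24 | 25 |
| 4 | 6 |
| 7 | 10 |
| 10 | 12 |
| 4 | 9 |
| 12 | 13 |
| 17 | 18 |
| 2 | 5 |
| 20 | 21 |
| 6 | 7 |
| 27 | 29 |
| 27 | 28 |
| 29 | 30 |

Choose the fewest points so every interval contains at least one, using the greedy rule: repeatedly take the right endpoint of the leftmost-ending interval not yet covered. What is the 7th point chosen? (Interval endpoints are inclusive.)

By right end: [2,5]  [4,6]  [6,7]  [4,9]  [7,10]  [10,12]  [12,13]  [15,16]  [17,18]  [20,21]  [24,25]  [27,28]  [27,29]  [29,30]
[2,5] uncovered → point at 5; [6,7] uncovered → point at 7; [10,12] uncovered → point at 12; [15,16] uncovered → point at 16; [17,18] uncovered → point at 18; [20,21] uncovered → point at 21; [24,25] uncovered → point at 25; [27,28] uncovered → point at 28; [29,30] uncovered → point at 30.
Points: 5, 7, 12, 16, 18, 21, 25, 28, 30 (9 total).

25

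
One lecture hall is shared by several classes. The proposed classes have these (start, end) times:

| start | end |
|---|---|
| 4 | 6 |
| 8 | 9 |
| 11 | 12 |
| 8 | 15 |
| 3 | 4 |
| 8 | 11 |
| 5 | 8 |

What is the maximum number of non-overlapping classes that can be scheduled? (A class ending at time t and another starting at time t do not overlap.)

4

By end time: (3,4), (4,6), (5,8), (8,9), (8,11), (11,12), (8,15).
Pick (3,4); next start ≥ 4 → (4,6); next start ≥ 6 → (8,9); next start ≥ 9 → (11,12).
Selected 4 classes.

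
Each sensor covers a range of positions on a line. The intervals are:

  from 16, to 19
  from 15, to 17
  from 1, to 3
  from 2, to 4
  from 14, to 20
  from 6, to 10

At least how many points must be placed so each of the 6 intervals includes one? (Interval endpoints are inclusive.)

By right end: [1,3]  [2,4]  [6,10]  [15,17]  [16,19]  [14,20]
[1,3] uncovered → point at 3; [6,10] uncovered → point at 10; [15,17] uncovered → point at 17.
Points: 3, 10, 17 (3 total).

3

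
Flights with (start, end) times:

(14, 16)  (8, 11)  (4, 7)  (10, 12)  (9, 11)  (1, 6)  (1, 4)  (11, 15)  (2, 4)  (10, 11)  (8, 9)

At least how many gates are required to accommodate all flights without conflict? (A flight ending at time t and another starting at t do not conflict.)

starts: [1, 1, 2, 4, 8, 8, 9, 10, 10, 11, 14]
ends:   [4, 4, 6, 7, 9, 11, 11, 11, 12, 15, 16]
s1→1 s1→2 s2→3 e4→2 e4→1 s4→2 e6→1 e7→0 s8→1 s8→2 e9→1 s9→2 s10→3 s10→4  — peak 4.

4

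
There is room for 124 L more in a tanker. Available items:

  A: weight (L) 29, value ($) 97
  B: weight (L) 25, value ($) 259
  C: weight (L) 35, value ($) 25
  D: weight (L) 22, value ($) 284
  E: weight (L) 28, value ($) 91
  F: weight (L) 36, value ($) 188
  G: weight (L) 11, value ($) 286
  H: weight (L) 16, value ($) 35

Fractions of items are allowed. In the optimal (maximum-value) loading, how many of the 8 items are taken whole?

Sort by value per unit weight and fill in that order.
Order: G (286/11=26.00) > D (284/22=12.91) > B (259/25=10.36) > F (188/36=5.22) > A (97/29=3.34) > E (91/28=3.25) > H (35/16=2.19) > C (25/35=0.71)
Fill: take G (11 @ 286) → take D (22 @ 284) → take B (25 @ 259) → take F (36 @ 188) → take A (29 @ 97) → take 1/28 of E → 3.25; 124/124 used.
5 item(s) taken whole; one partial (take 1/28 of E).

5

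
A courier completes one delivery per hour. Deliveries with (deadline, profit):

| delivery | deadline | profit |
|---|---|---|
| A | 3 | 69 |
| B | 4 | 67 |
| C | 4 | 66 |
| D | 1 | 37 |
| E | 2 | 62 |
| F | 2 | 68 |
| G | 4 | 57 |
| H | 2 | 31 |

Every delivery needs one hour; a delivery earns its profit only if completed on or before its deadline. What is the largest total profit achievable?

270

Take jobs in profit order; each goes to the latest open slot no later than its deadline.
Profit order: A=69 F=68 B=67 C=66 E=62 G=57 D=37 H=31
Assign: A→slot 3, F→slot 2, B→slot 4, C→slot 1, E skipped, G skipped, D skipped, H skipped.
Slots: [1:C] [2:F] [3:A] [4:B]
Profit = 66 + 68 + 69 + 67 = 270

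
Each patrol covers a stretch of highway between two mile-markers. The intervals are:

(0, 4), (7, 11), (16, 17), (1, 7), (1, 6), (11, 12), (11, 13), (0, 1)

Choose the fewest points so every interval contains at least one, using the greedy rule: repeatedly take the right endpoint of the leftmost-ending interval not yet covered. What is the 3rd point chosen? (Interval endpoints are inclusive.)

Sort by right endpoint; whenever an interval is uncovered, place a point at its right end.
Sorted: [0,1] [0,4] [1,6] [1,7] [7,11] [11,12] [11,13] [16,17]
{[0,1],[0,4],[1,6],[1,7]} hit by 1; {[7,11],[11,12],[11,13]} hit by 11; {[16,17]} hit by 17.
Points: 1, 11, 17 (3 total).

17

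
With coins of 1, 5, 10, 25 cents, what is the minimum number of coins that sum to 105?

5

Use the largest denomination that fits, subtract, and repeat.
105 = 4×25 + 1×5
Total coins = 4 + 1 = 5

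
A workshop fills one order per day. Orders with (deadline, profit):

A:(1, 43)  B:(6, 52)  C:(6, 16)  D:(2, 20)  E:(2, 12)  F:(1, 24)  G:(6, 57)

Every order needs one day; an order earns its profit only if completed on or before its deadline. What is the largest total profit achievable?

Sort by profit descending; place each in the latest free slot ≤ its deadline.
Profit order: G=57 B=52 A=43 F=24 D=20 C=16 E=12
Assign: G→slot 6, B→slot 5, A→slot 1, F skipped, D→slot 2, C→slot 4, E skipped.
Slots: [1:A] [2:D] [4:C] [5:B] [6:G]
Profit = 43 + 20 + 16 + 52 + 57 = 188

188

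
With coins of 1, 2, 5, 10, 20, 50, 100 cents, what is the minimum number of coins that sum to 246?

246 = 2×100 + 2×20 + 1×5 + 1×1
Total coins = 2 + 2 + 1 + 1 = 6

6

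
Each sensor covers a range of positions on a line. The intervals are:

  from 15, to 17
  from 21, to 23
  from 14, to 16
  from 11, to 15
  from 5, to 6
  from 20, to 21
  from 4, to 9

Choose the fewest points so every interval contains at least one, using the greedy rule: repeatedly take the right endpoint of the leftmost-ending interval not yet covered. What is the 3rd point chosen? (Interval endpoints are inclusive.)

Sorted: [5,6] [4,9] [11,15] [14,16] [15,17] [20,21] [21,23]
{[5,6],[4,9]} hit by 6; {[11,15],[14,16],[15,17]} hit by 15; {[20,21],[21,23]} hit by 21.
Points: 6, 15, 21 (3 total).

21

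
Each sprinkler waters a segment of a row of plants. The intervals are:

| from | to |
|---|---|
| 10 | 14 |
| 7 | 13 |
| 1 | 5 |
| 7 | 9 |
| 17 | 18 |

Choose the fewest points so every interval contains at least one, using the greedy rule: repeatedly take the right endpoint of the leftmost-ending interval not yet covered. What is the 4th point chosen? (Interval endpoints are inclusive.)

18

By right end: [1,5]  [7,9]  [7,13]  [10,14]  [17,18]
[1,5] uncovered → point at 5; [7,9] uncovered → point at 9; [10,14] uncovered → point at 14; [17,18] uncovered → point at 18.
Points: 5, 9, 14, 18 (4 total).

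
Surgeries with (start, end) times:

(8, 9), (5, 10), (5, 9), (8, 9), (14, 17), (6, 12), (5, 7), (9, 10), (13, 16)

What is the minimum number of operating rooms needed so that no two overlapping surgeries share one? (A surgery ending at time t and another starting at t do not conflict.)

Count concurrent intervals with a sweep; the peak is the room count.
starts: [5, 5, 5, 6, 8, 8, 9, 13, 14]
ends:   [7, 9, 9, 9, 10, 10, 12, 16, 17]
s5→1 s5→2 s5→3 s6→4 e7→3 s8→4 s8→5  — peak 5.

5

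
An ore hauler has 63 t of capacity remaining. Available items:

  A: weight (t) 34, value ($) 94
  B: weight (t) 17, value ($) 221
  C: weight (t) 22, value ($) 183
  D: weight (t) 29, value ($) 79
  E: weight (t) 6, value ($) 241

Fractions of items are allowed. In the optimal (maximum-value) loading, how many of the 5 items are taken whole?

3

Greedy by value/weight ratio, highest first.
Order: E (241/6=40.17) > B (221/17=13.00) > C (183/22=8.32) > A (94/34=2.76) > D (79/29=2.72)
Fill: take E (6 @ 241) → take B (17 @ 221) → take C (22 @ 183) → take 18/34 of A → 49.76; 63/63 used.
3 item(s) taken whole; one partial (take 18/34 of A).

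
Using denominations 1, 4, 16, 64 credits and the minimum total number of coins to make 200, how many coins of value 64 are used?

200 − 3×64→8 − 2×4→0
Count of 64: 3

3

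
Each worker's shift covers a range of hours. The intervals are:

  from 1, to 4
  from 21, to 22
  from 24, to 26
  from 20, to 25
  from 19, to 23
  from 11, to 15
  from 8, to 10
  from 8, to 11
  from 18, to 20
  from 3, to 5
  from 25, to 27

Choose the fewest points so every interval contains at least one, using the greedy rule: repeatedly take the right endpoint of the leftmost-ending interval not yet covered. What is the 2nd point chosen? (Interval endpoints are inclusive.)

Sort by right endpoint; whenever an interval is uncovered, place a point at its right end.
By right end: [1,4]  [3,5]  [8,10]  [8,11]  [11,15]  [18,20]  [21,22]  [19,23]  [20,25]  [24,26]  [25,27]
[1,4] uncovered → point at 4; [8,10] uncovered → point at 10; [11,15] uncovered → point at 15; [18,20] uncovered → point at 20; [21,22] uncovered → point at 22; [24,26] uncovered → point at 26.
Points: 4, 10, 15, 20, 22, 26 (6 total).

10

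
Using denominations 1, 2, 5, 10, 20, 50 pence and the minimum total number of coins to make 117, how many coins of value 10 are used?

1

Greedy: take as many of the largest coin as possible, then repeat with the remainder.
117 = 2×50 + 1×10 + 1×5 + 1×2
Count of 10: 1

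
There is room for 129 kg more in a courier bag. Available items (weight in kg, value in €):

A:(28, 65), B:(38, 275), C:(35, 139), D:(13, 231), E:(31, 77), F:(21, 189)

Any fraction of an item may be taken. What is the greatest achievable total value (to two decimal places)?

Order: D (231/13=17.77) > F (189/21=9.00) > B (275/38=7.24) > C (139/35=3.97) > E (77/31=2.48) > A (65/28=2.32)
Fill: take D (13 @ 231) → take F (21 @ 189) → take B (38 @ 275) → take C (35 @ 139) → take 22/31 of E → 54.65; 129/129 used.
Total value = 888.65

888.65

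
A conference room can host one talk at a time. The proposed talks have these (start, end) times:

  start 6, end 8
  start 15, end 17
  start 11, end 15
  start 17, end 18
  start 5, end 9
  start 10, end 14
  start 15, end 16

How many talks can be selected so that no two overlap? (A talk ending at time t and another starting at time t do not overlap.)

4

By end time: (6,8), (5,9), (10,14), (11,15), (15,16), (15,17), (17,18).
Pick (6,8); next start ≥ 8 → (10,14); next start ≥ 14 → (15,16); next start ≥ 16 → (17,18).
Selected 4 talks.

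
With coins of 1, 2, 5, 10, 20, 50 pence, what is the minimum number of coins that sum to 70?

Greedy: take as many of the largest coin as possible, then repeat with the remainder.
70 = 1×50 + 1×20
Total coins = 1 + 1 = 2

2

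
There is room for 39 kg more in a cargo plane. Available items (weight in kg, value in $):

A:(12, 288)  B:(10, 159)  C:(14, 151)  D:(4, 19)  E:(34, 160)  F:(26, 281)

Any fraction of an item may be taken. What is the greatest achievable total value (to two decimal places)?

Order: A (288/12=24.00) > B (159/10=15.90) > F (281/26=10.81) > C (151/14=10.79) > D (19/4=4.75) > E (160/34=4.71)
Fill: take A (12 @ 288) → take B (10 @ 159) → take 17/26 of F → 183.73; 39/39 used.
Total value = 630.73

630.73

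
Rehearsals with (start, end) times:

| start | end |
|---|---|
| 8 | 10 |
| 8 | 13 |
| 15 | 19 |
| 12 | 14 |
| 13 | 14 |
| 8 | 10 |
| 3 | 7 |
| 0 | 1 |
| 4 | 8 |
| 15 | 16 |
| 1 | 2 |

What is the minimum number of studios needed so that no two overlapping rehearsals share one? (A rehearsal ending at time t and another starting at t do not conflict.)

3

Count concurrent intervals with a sweep; the peak is the room count.
Events (time:±→running): 0:+→1 1:-→0 1:+→1 2:-→0 3:+→1 4:+→2 7:-→1 8:-→0 8:+→1 8:+→2 8:+→3 … peak 3.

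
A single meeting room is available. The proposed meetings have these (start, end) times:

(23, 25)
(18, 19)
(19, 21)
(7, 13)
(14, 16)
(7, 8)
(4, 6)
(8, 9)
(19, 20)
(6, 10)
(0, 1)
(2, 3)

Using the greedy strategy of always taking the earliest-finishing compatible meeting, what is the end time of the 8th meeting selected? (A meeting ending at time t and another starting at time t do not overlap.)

By end time: (0,1), (2,3), (4,6), (7,8), (8,9), (6,10), (7,13), (14,16), (18,19), (19,20), (19,21), (23,25).
Pick (0,1); next start ≥ 1 → (2,3); next start ≥ 3 → (4,6); next start ≥ 6 → (7,8); next start ≥ 8 → (8,9); next start ≥ 9 → (14,16); next start ≥ 16 → (18,19); next start ≥ 19 → (19,20); next start ≥ 20 → (23,25).
Selected: (0,1) (2,3) (4,6) (7,8) (8,9) (14,16) (18,19) (19,20) (23,25)

20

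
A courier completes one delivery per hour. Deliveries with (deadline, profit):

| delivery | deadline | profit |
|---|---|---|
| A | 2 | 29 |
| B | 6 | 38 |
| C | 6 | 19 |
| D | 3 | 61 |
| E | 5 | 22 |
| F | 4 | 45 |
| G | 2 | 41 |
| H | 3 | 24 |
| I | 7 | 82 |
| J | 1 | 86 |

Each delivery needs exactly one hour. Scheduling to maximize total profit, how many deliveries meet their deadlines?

7

By profit: J(d1,86), I(d7,82), D(d3,61), F(d4,45), G(d2,41), B(d6,38), A(d2,29), H(d3,24), E(d5,22), C(d6,19)
J→slot 1; I→slot 7; D→slot 3; F→slot 4; G→slot 2; B→slot 6; A skipped; H skipped; E→slot 5; C skipped.
7 of 10 scheduled.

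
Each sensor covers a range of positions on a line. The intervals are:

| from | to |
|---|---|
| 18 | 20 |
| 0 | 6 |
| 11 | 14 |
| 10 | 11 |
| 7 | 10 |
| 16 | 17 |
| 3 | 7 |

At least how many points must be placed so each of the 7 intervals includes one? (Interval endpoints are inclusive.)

5

By right end: [0,6]  [3,7]  [7,10]  [10,11]  [11,14]  [16,17]  [18,20]
[0,6] uncovered → point at 6; [7,10] uncovered → point at 10; [11,14] uncovered → point at 14; [16,17] uncovered → point at 17; [18,20] uncovered → point at 20.
Points: 6, 10, 14, 17, 20 (5 total).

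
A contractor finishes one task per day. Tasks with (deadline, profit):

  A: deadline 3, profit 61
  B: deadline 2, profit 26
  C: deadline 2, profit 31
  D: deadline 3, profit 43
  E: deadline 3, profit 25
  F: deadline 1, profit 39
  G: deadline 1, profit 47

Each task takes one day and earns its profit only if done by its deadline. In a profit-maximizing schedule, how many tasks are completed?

Take jobs in profit order; each goes to the latest open slot no later than its deadline.
By profit: A(d3,61), G(d1,47), D(d3,43), F(d1,39), C(d2,31), B(d2,26), E(d3,25)
A→slot 3; G→slot 1; D→slot 2; F skipped; C skipped; B skipped; E skipped.
3 of 7 scheduled.

3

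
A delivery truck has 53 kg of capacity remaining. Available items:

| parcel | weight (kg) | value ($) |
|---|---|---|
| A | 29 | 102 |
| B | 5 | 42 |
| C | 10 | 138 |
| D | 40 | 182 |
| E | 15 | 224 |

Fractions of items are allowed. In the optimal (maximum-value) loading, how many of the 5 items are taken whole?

3

Greedy by value/weight ratio, highest first.
Ratios (sorted): E 14.93, C 13.80, B 8.40, D 4.55, A 3.52
take E (15 @ 224); take C (10 @ 138); take B (5 @ 42); take 23/40 of D → 104.65. Capacity used 53/53.
3 item(s) taken whole; one partial (take 23/40 of D).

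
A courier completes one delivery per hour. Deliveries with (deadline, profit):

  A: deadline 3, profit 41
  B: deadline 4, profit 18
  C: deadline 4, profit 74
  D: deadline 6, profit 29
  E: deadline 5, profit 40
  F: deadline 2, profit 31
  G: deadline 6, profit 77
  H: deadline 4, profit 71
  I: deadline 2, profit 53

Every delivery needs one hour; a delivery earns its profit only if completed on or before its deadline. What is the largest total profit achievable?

356

Sort by profit descending; place each in the latest free slot ≤ its deadline.
Profit order: G=77 C=74 H=71 I=53 A=41 E=40 F=31 D=29 B=18
Assign: G→slot 6, C→slot 4, H→slot 3, I→slot 2, A→slot 1, E→slot 5, F skipped, D skipped, B skipped.
Slots: [1:A] [2:I] [3:H] [4:C] [5:E] [6:G]
Profit = 41 + 53 + 71 + 74 + 40 + 77 = 356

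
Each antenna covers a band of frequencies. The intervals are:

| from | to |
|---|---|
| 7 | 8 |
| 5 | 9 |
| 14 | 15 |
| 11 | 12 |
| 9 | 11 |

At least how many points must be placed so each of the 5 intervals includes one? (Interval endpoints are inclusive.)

Sorted: [7,8] [5,9] [9,11] [11,12] [14,15]
{[7,8],[5,9]} hit by 8; {[9,11],[11,12]} hit by 11; {[14,15]} hit by 15.
Points: 8, 11, 15 (3 total).

3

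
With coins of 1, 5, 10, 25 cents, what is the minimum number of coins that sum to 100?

Use the largest denomination that fits, subtract, and repeat.
100 = 4×25
Total coins = 4 = 4

4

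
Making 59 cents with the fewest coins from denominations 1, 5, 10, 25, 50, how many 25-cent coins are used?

59 − 1×50→9 − 1×5→4 − 4×1→0
Count of 25: 0

0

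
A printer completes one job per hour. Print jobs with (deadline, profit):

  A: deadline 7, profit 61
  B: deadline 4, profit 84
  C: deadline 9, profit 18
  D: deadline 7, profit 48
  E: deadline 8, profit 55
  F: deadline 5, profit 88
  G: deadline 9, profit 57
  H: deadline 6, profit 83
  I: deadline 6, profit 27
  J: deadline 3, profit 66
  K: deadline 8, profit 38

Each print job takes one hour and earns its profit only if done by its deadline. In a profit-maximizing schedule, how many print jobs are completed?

9

Take jobs in profit order; each goes to the latest open slot no later than its deadline.
By profit: F(d5,88), B(d4,84), H(d6,83), J(d3,66), A(d7,61), G(d9,57), E(d8,55), D(d7,48), K(d8,38), I(d6,27), C(d9,18)
F→slot 5; B→slot 4; H→slot 6; J→slot 3; A→slot 7; G→slot 9; E→slot 8; D→slot 2; K→slot 1; I skipped; C skipped.
9 of 11 scheduled.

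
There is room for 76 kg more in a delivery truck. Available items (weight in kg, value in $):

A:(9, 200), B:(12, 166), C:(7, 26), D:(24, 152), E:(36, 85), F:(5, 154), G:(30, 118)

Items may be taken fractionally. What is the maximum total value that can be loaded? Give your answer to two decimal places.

774.27

Ratios (sorted): F 30.80, A 22.22, B 13.83, D 6.33, G 3.93, C 3.71, E 2.36
take F (5 @ 154); take A (9 @ 200); take B (12 @ 166); take D (24 @ 152); take 26/30 of G → 102.27. Capacity used 76/76.
Total value = 774.27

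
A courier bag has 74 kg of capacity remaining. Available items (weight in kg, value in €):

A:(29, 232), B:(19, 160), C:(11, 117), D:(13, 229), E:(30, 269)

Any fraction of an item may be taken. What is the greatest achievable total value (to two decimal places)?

783.00

Greedy by value/weight ratio, highest first.
Order: D (229/13=17.62) > C (117/11=10.64) > E (269/30=8.97) > B (160/19=8.42) > A (232/29=8.00)
Fill: take D (13 @ 229) → take C (11 @ 117) → take E (30 @ 269) → take B (19 @ 160) → take 1/29 of A → 8.00; 74/74 used.
Total value = 783.00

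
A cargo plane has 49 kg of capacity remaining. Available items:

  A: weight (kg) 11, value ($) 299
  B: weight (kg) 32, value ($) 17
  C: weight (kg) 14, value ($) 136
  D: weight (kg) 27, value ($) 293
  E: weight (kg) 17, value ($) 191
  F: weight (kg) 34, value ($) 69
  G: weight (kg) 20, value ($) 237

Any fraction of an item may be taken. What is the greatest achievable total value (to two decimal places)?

737.85

Ratios (sorted): A 27.18, G 11.85, E 11.24, D 10.85, C 9.71, F 2.03, B 0.53
take A (11 @ 299); take G (20 @ 237); take E (17 @ 191); take 1/27 of D → 10.85. Capacity used 49/49.
Total value = 737.85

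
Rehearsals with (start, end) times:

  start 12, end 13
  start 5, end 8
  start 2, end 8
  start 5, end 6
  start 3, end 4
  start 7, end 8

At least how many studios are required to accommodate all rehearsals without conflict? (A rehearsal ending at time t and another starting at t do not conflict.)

3

Count concurrent intervals with a sweep; the peak is the room count.
Events (time:±→running): 2:+→1 3:+→2 4:-→1 5:+→2 5:+→3 … peak 3.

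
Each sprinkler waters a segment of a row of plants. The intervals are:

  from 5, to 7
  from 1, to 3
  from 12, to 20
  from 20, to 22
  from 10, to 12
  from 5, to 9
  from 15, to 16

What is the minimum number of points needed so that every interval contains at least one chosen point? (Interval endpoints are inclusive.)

Sort by right endpoint; whenever an interval is uncovered, place a point at its right end.
By right end: [1,3]  [5,7]  [5,9]  [10,12]  [15,16]  [12,20]  [20,22]
[1,3] uncovered → point at 3; [5,7] uncovered → point at 7; [10,12] uncovered → point at 12; [15,16] uncovered → point at 16; [20,22] uncovered → point at 22.
Points: 3, 7, 12, 16, 22 (5 total).

5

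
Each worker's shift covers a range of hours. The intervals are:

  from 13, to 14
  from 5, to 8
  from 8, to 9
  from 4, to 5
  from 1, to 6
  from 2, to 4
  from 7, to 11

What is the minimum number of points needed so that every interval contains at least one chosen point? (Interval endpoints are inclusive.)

3

By right end: [2,4]  [4,5]  [1,6]  [5,8]  [8,9]  [7,11]  [13,14]
[2,4] uncovered → point at 4; [5,8] uncovered → point at 8; [13,14] uncovered → point at 14.
Points: 4, 8, 14 (3 total).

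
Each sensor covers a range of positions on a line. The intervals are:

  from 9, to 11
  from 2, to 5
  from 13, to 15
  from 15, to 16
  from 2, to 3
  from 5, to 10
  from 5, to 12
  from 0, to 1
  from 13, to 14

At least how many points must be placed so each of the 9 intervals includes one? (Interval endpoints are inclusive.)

5

Sort by right endpoint; whenever an interval is uncovered, place a point at its right end.
By right end: [0,1]  [2,3]  [2,5]  [5,10]  [9,11]  [5,12]  [13,14]  [13,15]  [15,16]
[0,1] uncovered → point at 1; [2,3] uncovered → point at 3; [5,10] uncovered → point at 10; [13,14] uncovered → point at 14; [15,16] uncovered → point at 16.
Points: 1, 3, 10, 14, 16 (5 total).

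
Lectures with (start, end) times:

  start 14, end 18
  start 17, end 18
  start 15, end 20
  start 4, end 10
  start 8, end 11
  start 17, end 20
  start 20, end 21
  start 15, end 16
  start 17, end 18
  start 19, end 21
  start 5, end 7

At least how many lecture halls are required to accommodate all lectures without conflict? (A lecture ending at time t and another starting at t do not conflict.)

Count concurrent intervals with a sweep; the peak is the room count.
Events (time:±→running): 4:+→1 5:+→2 7:-→1 8:+→2 10:-→1 11:-→0 14:+→1 15:+→2 15:+→3 16:-→2 17:+→3 17:+→4 17:+→5 … peak 5.

5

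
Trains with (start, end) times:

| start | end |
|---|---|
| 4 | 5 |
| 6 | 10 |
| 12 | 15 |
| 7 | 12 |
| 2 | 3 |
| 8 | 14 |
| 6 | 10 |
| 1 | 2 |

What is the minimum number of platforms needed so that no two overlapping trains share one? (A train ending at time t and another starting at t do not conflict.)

Count concurrent intervals with a sweep; the peak is the room count.
Events (time:±→running): 1:+→1 2:-→0 2:+→1 3:-→0 4:+→1 5:-→0 6:+→1 6:+→2 7:+→3 8:+→4 … peak 4.

4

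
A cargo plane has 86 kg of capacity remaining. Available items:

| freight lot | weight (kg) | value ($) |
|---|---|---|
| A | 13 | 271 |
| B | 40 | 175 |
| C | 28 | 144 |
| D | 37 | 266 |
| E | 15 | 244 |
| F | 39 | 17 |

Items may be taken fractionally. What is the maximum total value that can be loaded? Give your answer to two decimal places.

889.00

Ratios (sorted): A 20.85, E 16.27, D 7.19, C 5.14, B 4.38, F 0.44
take A (13 @ 271); take E (15 @ 244); take D (37 @ 266); take 21/28 of C → 108.00. Capacity used 86/86.
Total value = 889.00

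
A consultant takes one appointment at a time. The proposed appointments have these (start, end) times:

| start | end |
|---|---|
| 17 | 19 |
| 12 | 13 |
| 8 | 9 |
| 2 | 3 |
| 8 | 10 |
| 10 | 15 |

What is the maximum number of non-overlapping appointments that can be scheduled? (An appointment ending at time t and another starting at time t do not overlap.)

4

Sorted by end: (2,3)  (8,9)  (8,10)  (12,13)  (10,15)  (17,19)
take (2,3); take (8,9); skip (8,10); take (12,13); take (17,19).
Selected 4 appointments.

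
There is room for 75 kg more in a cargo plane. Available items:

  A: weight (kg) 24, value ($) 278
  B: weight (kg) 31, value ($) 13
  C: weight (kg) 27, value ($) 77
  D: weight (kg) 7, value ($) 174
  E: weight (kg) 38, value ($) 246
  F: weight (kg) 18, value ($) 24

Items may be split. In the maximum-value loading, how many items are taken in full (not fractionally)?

3

Greedy by value/weight ratio, highest first.
Ratios (sorted): D 24.86, A 11.58, E 6.47, C 2.85, F 1.33, B 0.42
take D (7 @ 174); take A (24 @ 278); take E (38 @ 246); take 6/27 of C → 17.11. Capacity used 75/75.
3 item(s) taken whole; one partial (take 6/27 of C).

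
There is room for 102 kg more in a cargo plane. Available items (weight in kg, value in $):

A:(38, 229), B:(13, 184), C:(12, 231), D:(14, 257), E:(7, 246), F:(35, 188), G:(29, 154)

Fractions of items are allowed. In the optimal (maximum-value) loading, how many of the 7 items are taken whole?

Greedy by value/weight ratio, highest first.
Order: E (246/7=35.14) > C (231/12=19.25) > D (257/14=18.36) > B (184/13=14.15) > A (229/38=6.03) > F (188/35=5.37) > G (154/29=5.31)
Fill: take E (7 @ 246) → take C (12 @ 231) → take D (14 @ 257) → take B (13 @ 184) → take A (38 @ 229) → take 18/35 of F → 96.69; 102/102 used.
5 item(s) taken whole; one partial (take 18/35 of F).

5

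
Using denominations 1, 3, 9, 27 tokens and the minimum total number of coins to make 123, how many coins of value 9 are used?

1

Use the largest denomination that fits, subtract, and repeat.
123 = 4×27 + 1×9 + 2×3
Count of 9: 1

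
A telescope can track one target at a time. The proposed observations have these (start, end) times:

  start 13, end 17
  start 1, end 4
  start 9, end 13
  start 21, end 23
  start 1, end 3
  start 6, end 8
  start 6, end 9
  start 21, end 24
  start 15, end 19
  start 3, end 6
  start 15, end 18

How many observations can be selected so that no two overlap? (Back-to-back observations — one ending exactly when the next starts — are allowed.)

By end time: (1,3), (1,4), (3,6), (6,8), (6,9), (9,13), (13,17), (15,18), (15,19), (21,23), (21,24).
Pick (1,3); next start ≥ 3 → (3,6); next start ≥ 6 → (6,8); next start ≥ 8 → (9,13); next start ≥ 13 → (13,17); next start ≥ 17 → (21,23).
Selected 6 observations.

6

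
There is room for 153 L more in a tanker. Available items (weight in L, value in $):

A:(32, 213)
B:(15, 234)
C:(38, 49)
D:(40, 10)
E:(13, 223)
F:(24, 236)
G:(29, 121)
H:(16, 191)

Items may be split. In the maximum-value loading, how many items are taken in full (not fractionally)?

6

Sort by value per unit weight and fill in that order.
Order: E (223/13=17.15) > B (234/15=15.60) > H (191/16=11.94) > F (236/24=9.83) > A (213/32=6.66) > G (121/29=4.17) > C (49/38=1.29) > D (10/40=0.25)
Fill: take E (13 @ 223) → take B (15 @ 234) → take H (16 @ 191) → take F (24 @ 236) → take A (32 @ 213) → take G (29 @ 121) → take 24/38 of C → 30.95; 153/153 used.
6 item(s) taken whole; one partial (take 24/38 of C).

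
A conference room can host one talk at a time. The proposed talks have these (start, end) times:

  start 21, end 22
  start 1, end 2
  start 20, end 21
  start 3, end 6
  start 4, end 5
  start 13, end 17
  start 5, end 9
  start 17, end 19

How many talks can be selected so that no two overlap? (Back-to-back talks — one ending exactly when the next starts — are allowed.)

7

Sorted by end: (1,2)  (4,5)  (3,6)  (5,9)  (13,17)  (17,19)  (20,21)  (21,22)
take (1,2); take (4,5); take (5,9); take (13,17); take (17,19); take (20,21); take (21,22).
Selected 7 talks.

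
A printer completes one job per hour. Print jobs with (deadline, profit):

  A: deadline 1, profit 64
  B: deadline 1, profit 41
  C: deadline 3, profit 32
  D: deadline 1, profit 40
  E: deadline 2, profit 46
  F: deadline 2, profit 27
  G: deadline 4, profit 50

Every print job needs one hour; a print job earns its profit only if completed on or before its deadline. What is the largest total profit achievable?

192

Profit order: A=64 G=50 E=46 B=41 D=40 C=32 F=27
Assign: A→slot 1, G→slot 4, E→slot 2, B skipped, D skipped, C→slot 3, F skipped.
Slots: [1:A] [2:E] [3:C] [4:G]
Profit = 64 + 46 + 32 + 50 = 192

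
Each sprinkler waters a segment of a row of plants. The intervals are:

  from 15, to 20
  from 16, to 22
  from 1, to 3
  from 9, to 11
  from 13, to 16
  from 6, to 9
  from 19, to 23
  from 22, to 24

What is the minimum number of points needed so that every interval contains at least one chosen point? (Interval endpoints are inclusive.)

4

Process intervals by earliest right end; each time one isn't hit yet, stab at its right endpoint.
By right end: [1,3]  [6,9]  [9,11]  [13,16]  [15,20]  [16,22]  [19,23]  [22,24]
[1,3] uncovered → point at 3; [6,9] uncovered → point at 9; [13,16] uncovered → point at 16; [19,23] uncovered → point at 23.
Points: 3, 9, 16, 23 (4 total).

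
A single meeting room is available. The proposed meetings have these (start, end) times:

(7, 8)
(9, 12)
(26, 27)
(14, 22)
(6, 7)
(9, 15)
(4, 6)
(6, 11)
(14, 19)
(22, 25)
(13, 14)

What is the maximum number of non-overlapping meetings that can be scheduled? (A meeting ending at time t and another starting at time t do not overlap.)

8

Sorted by end: (4,6)  (6,7)  (7,8)  (6,11)  (9,12)  (13,14)  (9,15)  (14,19)  (14,22)  (22,25)  (26,27)
take (4,6); take (6,7); take (7,8); take (9,12); take (13,14); take (14,19); skip (14,22); take (22,25); take (26,27).
Selected 8 meetings.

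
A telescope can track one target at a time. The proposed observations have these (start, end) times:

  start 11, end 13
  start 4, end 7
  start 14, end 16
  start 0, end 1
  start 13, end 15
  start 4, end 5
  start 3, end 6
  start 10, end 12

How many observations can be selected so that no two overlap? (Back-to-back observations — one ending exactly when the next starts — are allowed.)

4

Sort by end time and greedily take each interval whose start is ≥ the last chosen end.
By end time: (0,1), (4,5), (3,6), (4,7), (10,12), (11,13), (13,15), (14,16).
Pick (0,1); next start ≥ 1 → (4,5); next start ≥ 5 → (10,12); next start ≥ 12 → (13,15).
Selected 4 observations.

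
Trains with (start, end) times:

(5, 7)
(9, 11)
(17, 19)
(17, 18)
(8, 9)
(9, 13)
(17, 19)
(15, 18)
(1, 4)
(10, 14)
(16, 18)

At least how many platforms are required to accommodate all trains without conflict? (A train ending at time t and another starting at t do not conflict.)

5

Count concurrent intervals with a sweep; the peak is the room count.
starts: [1, 5, 8, 9, 9, 10, 15, 16, 17, 17, 17]
ends:   [4, 7, 9, 11, 13, 14, 18, 18, 18, 19, 19]
s1→1 e4→0 s5→1 e7→0 s8→1 e9→0 s9→1 s9→2 s10→3 e11→2 e13→1 e14→0 s15→1 s16→2 s17→3 s17→4 s17→5  — peak 5.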